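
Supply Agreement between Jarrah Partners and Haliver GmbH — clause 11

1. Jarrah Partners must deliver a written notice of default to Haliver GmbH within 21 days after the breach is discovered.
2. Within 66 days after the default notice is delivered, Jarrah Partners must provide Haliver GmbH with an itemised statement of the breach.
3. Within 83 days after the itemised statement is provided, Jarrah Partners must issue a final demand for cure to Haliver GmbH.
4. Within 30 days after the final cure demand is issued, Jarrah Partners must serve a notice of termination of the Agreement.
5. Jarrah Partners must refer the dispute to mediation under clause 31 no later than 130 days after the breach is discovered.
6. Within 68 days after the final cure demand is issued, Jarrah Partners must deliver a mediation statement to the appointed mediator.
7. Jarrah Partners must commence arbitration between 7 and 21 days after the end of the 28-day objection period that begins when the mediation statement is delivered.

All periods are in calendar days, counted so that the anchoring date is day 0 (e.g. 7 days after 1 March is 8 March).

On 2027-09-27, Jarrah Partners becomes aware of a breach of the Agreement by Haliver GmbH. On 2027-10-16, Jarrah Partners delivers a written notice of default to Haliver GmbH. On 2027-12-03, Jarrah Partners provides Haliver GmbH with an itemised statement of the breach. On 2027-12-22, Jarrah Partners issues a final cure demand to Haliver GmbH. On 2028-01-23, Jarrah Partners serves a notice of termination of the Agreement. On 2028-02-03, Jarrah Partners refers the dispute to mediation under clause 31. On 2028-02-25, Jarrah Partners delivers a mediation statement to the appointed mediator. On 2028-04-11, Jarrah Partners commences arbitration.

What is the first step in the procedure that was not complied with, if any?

Step 1 — counting 21 days from 2027-09-27 (when the breach is discovered) gives a deadline of 2027-10-18; done 2027-10-16 — timely.
Step 2 — counting 66 days from 2027-10-16 (when the default notice is delivered) gives a deadline of 2027-12-21; 2027-12-03 is within that limit.
Step 3 — counting 83 days from 2027-12-03 (when the itemised statement is provided) gives a deadline of 2028-02-24; 2027-12-22 is within that limit.
Step 4 — counting 30 days from 2027-12-22 (when the final cure demand is issued) gives a deadline of 2028-01-21; 2028-01-23 misses that deadline by 2 days.
The procedure was therefore not followed at step 4.

Step 4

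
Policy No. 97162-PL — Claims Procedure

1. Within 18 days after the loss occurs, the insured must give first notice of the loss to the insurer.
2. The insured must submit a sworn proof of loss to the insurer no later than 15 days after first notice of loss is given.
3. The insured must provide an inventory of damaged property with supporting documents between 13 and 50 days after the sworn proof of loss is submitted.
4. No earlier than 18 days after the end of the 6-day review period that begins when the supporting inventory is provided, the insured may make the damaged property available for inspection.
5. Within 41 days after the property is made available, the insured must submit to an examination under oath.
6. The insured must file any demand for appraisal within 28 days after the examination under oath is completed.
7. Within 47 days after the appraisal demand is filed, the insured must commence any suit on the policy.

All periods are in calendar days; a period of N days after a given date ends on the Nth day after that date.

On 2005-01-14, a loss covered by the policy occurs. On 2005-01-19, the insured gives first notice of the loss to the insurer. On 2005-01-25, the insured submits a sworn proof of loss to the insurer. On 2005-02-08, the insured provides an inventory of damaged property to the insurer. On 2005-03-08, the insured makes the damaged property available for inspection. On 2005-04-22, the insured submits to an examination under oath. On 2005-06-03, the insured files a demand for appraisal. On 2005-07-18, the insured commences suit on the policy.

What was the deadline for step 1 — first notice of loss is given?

Step 1 runs from 2005-01-14, when the loss occurs. 18 days after 2005-01-14 is 2005-02-01.

2005-02-01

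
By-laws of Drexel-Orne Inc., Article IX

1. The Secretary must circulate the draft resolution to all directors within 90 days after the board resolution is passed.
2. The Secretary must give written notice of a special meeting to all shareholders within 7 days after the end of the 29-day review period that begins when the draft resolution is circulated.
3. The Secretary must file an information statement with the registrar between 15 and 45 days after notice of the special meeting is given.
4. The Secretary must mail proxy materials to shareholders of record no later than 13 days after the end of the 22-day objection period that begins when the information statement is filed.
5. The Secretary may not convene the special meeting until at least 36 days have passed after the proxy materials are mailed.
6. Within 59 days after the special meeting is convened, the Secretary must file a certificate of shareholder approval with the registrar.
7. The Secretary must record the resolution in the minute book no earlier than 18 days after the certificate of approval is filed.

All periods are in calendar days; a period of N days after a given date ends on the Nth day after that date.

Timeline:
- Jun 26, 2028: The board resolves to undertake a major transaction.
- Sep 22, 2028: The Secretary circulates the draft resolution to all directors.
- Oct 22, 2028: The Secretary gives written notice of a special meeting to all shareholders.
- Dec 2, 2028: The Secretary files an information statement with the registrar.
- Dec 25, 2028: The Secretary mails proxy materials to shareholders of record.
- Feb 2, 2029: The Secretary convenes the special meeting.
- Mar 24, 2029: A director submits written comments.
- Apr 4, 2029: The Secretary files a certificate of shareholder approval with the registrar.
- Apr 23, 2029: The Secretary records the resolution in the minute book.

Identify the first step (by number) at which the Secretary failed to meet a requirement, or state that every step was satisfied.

Step 6

Step 1 — counting 90 days from Jun 26, 2028 (when the board resolution is passed) gives a deadline of Sep 24, 2028; Sep 22, 2028 is within that limit.
Step 2 — counting 7 days from Oct 21, 2028 (end of the 29-day review period, which began when the draft resolution is circulated on Sep 22, 2028) gives a deadline of Oct 28, 2028; Oct 22, 2028 is within that limit.
Step 3 — 15 and 45 days from Oct 22, 2028 (when notice of the special meeting is given) are Nov 6, 2028 and Dec 6, 2028 respectively; done Dec 2, 2028 — within the window.
Step 4 — counting 13 days from Dec 24, 2028 (end of the 22-day objection period, which began when the information statement is filed on Dec 2, 2028) gives a deadline of Jan 6, 2029; Dec 25, 2028 is within that limit.
Step 5 — must wait 36 days from Dec 25, 2028 (when the proxy materials are mailed), so not before Jan 30, 2029; Feb 2, 2029 is on or after that date.
Step 6 — counting 59 days from Feb 2, 2029 (when the special meeting is convened) gives a deadline of Apr 2, 2029; not done until Apr 4, 2029, 2 days after the deadline.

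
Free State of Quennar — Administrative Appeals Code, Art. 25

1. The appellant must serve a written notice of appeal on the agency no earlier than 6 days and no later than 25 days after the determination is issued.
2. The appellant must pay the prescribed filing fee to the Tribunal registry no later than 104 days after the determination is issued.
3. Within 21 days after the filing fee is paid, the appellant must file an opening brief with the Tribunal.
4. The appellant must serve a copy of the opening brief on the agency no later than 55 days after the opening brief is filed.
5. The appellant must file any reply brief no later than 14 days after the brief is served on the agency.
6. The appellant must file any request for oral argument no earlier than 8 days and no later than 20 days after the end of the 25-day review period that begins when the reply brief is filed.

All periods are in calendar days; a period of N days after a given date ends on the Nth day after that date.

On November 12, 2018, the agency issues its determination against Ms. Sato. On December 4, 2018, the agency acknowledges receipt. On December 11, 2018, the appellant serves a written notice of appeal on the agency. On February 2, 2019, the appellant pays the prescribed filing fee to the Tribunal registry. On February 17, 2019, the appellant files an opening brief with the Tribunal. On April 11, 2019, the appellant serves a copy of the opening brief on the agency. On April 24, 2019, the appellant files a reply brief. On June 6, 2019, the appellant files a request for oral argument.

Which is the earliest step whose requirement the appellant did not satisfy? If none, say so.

Step 1

Step 1 — 6 and 25 days from November 12, 2018 (when the determination is issued) are November 18, 2018 and December 7, 2018 respectively; December 11, 2018 is 4 days past the end of the window.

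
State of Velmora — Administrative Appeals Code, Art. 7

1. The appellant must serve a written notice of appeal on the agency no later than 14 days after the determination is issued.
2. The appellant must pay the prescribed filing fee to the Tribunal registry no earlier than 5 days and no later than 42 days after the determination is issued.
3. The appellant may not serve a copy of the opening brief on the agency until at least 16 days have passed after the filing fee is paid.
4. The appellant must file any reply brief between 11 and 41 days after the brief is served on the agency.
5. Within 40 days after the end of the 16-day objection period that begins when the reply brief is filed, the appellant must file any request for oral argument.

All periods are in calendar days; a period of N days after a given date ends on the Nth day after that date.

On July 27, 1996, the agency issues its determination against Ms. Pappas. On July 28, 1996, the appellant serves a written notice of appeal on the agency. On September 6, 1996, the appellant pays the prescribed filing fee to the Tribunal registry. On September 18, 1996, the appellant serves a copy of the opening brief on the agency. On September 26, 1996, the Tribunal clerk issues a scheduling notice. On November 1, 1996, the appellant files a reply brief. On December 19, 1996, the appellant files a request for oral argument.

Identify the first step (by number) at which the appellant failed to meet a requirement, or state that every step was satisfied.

Step 1: 14 days after July 27, 1996 (when the determination is issued) is August 10, 1996; July 28, 1996 is within that limit.
Step 2: the window is 5–42 days after July 27, 1996 (when the determination is issued), so August 1, 1996 through September 7, 1996; done September 6, 1996 — within the window.
Step 3: the earliest permitted date is 16 days after September 6, 1996 (when the filing fee is paid), i.e. September 22, 1996; acted on September 18, 1996, 4 days prematurely.

Step 3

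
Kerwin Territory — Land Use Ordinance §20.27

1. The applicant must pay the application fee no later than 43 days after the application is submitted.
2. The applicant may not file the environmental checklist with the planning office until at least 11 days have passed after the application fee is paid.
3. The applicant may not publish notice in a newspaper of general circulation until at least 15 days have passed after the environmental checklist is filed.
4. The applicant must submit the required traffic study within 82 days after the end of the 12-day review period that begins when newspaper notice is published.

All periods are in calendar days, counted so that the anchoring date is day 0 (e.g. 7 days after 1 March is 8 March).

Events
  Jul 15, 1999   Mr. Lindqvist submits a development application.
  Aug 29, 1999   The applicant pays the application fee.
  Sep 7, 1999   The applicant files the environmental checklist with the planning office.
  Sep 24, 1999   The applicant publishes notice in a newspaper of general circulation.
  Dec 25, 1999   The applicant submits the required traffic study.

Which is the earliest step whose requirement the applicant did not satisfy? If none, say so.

(1) due by Jul 15, 1999 + 43 days = Aug 27, 1999; done Aug 29, 1999 — 2 days late.
That is the first point of non-compliance.

Step 1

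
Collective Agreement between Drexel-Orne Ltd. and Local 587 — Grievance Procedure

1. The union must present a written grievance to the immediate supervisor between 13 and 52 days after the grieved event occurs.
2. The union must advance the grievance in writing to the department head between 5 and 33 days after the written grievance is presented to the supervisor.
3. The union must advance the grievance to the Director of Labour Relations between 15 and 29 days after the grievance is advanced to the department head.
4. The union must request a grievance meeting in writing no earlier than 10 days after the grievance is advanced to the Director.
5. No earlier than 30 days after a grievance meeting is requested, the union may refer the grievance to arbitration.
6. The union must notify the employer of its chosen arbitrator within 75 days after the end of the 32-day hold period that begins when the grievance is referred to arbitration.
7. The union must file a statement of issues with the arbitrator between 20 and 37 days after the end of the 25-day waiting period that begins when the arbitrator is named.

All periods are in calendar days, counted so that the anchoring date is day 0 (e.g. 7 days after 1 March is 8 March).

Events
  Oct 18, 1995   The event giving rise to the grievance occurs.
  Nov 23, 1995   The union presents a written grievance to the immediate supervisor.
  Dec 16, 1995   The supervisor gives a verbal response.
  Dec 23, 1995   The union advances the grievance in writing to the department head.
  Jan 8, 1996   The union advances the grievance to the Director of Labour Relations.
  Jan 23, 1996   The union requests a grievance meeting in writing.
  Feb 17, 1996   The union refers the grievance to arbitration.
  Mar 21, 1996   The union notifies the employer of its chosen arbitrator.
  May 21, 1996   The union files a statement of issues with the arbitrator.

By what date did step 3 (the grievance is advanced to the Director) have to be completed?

Step 3 runs from Dec 23, 1995, when the grievance is advanced to the department head. The window is 15–29 days after Dec 23, 1995; it closes on Jan 21, 1996.

Jan 21, 1996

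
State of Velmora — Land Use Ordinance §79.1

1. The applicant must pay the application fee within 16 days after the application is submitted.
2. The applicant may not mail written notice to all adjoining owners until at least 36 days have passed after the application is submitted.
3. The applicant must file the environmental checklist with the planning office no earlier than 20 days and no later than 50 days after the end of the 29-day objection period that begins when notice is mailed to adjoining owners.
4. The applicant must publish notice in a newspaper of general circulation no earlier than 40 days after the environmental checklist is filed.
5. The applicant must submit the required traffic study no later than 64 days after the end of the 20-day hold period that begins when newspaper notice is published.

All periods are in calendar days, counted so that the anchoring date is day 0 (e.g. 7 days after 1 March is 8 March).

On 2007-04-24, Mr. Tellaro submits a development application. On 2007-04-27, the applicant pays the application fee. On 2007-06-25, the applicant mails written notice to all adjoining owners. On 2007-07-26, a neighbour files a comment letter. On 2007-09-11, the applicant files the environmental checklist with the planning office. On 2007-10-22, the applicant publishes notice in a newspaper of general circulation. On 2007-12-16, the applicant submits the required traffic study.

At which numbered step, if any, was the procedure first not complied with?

None — every step was satisfied

(1) due by 2007-04-24 + 16 days = 2007-05-10; done 2007-04-27 — timely.
(2) permitted from 2007-04-24 + 36 days = 2007-05-30 onward; 2007-06-25 is on or after that date.
(3) the permitted window runs from 2007-07-24 + 20 = 2007-08-13 to 2007-07-24 + 50 = 2007-09-12; done 2007-09-11 — within the window.
(4) permitted from 2007-09-11 + 40 days = 2007-10-21 onward; 2007-10-22 is on or after that date.
(5) due by 2007-11-11 + 64 days = 2008-01-14; 2007-12-16 is within that limit.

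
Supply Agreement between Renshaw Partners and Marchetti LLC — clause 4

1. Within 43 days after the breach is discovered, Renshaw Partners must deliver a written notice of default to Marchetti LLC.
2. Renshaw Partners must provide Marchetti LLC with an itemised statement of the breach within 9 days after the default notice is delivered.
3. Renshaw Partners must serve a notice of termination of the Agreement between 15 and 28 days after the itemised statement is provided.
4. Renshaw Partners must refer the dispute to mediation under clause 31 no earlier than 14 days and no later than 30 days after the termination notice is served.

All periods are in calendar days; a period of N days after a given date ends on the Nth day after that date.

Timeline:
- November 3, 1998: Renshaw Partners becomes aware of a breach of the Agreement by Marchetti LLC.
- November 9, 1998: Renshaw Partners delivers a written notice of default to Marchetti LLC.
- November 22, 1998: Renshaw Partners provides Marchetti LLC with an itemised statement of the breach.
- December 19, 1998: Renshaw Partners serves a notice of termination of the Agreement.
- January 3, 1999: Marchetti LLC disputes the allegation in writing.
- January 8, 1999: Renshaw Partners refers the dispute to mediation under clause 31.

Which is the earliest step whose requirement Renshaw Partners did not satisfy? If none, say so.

Step 2

Step 1 — counting 43 days from November 3, 1998 (when the breach is discovered) gives a deadline of December 16, 1998; completed November 9, 1998, before the deadline.
Step 2 — counting 9 days from November 9, 1998 (when the default notice is delivered) gives a deadline of November 18, 1998; done November 22, 1998 — 4 days late.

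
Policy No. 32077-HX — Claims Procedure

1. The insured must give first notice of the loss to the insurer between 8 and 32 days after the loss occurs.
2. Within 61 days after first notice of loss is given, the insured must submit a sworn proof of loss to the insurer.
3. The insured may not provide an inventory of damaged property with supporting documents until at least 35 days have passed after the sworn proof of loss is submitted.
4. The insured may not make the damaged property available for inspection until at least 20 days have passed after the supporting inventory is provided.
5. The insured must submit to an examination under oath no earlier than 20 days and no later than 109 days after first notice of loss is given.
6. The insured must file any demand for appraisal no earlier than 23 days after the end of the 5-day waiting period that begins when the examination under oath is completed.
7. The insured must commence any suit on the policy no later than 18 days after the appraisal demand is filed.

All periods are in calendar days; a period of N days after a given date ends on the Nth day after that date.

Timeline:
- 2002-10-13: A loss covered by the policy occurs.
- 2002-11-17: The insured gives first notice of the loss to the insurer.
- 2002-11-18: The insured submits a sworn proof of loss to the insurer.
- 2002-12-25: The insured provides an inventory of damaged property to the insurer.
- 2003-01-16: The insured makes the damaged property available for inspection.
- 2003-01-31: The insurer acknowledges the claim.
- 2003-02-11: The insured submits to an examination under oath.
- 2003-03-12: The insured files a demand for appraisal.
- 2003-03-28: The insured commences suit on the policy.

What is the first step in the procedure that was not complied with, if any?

Step 1: the window is 8–32 days after 2002-10-13 (when the loss occurs), so 2002-10-21 through 2002-11-14; 2002-11-17 is 3 days past the end of the window.
The procedure was therefore not followed at step 1.

Step 1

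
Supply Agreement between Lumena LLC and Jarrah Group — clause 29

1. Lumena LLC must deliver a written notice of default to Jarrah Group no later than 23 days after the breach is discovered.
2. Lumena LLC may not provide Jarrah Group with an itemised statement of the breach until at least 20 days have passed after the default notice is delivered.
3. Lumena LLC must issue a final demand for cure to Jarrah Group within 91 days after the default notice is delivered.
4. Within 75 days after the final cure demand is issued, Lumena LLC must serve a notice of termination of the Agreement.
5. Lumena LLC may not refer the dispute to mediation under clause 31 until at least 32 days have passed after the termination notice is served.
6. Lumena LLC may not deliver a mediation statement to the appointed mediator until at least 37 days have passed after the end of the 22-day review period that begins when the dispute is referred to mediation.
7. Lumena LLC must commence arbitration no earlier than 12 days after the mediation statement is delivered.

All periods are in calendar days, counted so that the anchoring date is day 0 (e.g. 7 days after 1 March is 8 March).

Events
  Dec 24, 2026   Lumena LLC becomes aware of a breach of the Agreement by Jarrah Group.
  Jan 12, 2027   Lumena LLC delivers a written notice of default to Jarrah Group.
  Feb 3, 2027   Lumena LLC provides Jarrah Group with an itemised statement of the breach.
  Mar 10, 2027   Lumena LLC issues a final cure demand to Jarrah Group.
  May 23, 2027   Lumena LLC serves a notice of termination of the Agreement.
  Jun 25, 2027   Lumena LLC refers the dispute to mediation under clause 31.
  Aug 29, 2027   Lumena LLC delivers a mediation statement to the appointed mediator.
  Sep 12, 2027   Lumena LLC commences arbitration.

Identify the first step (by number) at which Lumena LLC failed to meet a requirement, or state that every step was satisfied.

(1) due by Dec 24, 2026 + 23 days = Jan 16, 2027; done Jan 12, 2027 — timely.
(2) permitted from Jan 12, 2027 + 20 days = Feb 1, 2027 onward; done Feb 3, 2027, after the minimum wait.
(3) due by Jan 12, 2027 + 91 days = Apr 13, 2027; completed Mar 10, 2027, before the deadline.
(4) due by Mar 10, 2027 + 75 days = May 24, 2027; done May 23, 2027 — timely.
(5) permitted from May 23, 2027 + 32 days = Jun 24, 2027 onward; Jun 25, 2027 is on or after that date.
(6) permitted from Jul 17, 2027 + 37 days = Aug 23, 2027 onward; Aug 29, 2027 is on or after that date.
(7) permitted from Aug 29, 2027 + 12 days = Sep 10, 2027 onward; Sep 12, 2027 is on or after that date.

None — every step was satisfied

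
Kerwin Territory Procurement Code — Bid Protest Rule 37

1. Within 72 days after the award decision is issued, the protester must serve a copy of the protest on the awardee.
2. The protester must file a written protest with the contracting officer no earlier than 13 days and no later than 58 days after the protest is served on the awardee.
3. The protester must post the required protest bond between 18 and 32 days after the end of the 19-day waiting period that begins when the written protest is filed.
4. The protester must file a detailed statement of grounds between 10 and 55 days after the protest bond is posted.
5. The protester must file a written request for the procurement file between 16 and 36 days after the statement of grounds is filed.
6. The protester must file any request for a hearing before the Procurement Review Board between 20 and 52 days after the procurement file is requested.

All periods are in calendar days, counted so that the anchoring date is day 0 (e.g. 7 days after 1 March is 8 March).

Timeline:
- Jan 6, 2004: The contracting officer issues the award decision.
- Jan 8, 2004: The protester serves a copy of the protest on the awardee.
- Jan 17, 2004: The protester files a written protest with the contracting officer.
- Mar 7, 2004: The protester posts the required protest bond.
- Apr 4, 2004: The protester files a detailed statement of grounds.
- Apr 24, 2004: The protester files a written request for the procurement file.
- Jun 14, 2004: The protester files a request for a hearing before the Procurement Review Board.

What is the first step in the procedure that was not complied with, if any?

Step 1 — counting 72 days from Jan 6, 2004 (when the award decision is issued) gives a deadline of Mar 18, 2004; Jan 8, 2004 is within that limit.
Step 2 — 13 and 58 days from Jan 8, 2004 (when the protest is served on the awardee) are Jan 21, 2004 and Mar 6, 2004 respectively; Jan 17, 2004 is 4 days too early.

Step 2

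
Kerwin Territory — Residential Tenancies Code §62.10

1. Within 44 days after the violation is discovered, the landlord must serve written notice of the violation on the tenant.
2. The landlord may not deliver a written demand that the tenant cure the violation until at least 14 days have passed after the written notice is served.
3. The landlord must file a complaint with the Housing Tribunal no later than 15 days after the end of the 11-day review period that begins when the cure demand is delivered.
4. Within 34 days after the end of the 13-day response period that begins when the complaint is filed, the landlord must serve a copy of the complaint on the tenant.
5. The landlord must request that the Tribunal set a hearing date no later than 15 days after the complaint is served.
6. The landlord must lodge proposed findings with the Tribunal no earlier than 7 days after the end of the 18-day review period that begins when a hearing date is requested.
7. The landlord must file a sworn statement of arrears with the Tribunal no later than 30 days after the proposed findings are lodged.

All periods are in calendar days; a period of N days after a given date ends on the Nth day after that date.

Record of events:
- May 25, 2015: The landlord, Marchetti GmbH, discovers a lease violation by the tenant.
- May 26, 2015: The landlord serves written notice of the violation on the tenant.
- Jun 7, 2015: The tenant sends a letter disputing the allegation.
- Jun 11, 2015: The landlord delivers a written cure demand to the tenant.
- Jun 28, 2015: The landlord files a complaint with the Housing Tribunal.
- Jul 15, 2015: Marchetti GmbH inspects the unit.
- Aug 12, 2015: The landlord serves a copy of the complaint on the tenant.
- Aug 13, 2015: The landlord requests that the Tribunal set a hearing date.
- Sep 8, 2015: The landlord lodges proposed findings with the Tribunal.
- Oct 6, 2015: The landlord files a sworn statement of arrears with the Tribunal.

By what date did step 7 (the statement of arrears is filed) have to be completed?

Step 7 runs from Sep 8, 2015, when the proposed findings are lodged. 30 days after Sep 8, 2015 is Oct 8, 2015.

Oct 8, 2015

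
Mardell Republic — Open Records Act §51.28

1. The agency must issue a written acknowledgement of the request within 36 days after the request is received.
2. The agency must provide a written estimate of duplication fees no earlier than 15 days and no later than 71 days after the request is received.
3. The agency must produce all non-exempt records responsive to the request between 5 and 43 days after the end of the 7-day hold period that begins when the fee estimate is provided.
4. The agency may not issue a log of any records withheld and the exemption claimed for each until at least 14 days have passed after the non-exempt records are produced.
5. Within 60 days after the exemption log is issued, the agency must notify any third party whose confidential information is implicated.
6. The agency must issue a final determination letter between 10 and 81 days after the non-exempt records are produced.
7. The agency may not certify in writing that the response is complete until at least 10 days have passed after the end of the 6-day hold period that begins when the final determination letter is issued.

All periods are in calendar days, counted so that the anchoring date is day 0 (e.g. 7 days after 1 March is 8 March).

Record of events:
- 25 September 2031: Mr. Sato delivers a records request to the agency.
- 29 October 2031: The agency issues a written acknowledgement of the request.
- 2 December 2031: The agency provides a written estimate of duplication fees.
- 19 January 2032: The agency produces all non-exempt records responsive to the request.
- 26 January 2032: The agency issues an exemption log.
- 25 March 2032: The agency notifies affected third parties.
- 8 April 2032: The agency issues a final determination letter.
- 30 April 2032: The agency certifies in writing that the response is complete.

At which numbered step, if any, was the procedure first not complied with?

Step 4

(1) due by 25 September 2031 + 36 days = 31 October 2031; done 29 October 2031 — timely.
(2) the permitted window runs from 25 September 2031 + 15 = 10 October 2031 to 25 September 2031 + 71 = 5 December 2031; done 2 December 2031, which is between those dates.
(3) the permitted window runs from 9 December 2031 + 5 = 14 December 2031 to 9 December 2031 + 43 = 21 January 2032; 19 January 2032 falls inside that range.
(4) permitted from 19 January 2032 + 14 days = 2 February 2032 onward; done 26 January 2032 — 7 days too early.
Later steps need not be reached.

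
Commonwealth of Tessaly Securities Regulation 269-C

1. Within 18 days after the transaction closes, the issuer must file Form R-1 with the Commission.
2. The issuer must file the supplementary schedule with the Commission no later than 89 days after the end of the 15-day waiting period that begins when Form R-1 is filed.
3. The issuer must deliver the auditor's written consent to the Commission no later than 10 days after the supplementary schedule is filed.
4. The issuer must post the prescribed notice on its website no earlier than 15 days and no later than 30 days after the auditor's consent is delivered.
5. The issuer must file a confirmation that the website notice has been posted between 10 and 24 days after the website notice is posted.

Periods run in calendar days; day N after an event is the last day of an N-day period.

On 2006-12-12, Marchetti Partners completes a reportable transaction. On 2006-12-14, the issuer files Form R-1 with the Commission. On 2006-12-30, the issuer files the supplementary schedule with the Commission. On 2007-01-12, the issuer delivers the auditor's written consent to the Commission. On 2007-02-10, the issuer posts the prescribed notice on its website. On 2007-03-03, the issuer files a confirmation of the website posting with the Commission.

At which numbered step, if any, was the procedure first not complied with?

Step 3

(1) due by 2006-12-12 + 18 days = 2006-12-30; completed 2006-12-14, before the deadline.
(2) due by 2006-12-29 + 89 days = 2007-03-28; done 2006-12-30 — timely.
(3) due by 2006-12-30 + 10 days = 2007-01-09; done 2007-01-12 — 3 days late.
No need to go further; step 3 was not satisfied.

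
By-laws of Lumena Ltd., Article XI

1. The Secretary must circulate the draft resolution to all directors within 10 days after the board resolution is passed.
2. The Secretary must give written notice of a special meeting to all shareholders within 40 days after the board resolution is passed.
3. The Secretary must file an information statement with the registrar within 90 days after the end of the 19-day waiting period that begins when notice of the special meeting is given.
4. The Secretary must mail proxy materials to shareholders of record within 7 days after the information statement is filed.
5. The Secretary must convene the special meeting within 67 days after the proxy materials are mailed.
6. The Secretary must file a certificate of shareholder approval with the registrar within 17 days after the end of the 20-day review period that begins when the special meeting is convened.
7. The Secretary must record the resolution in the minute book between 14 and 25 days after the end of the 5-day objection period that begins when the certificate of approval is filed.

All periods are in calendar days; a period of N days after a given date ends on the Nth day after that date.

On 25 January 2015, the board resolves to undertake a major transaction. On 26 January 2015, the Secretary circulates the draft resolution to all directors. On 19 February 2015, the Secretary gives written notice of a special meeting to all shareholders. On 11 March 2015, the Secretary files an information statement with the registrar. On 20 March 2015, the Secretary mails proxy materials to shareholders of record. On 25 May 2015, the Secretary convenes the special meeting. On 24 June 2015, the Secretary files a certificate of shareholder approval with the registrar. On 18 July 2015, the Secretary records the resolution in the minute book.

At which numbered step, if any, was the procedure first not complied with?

Step 4

(1) due by 25 January 2015 + 10 days = 4 February 2015; 26 January 2015 is within that limit.
(2) due by 25 January 2015 + 40 days = 6 March 2015; 19 February 2015 is within that limit.
(3) due by 10 March 2015 + 90 days = 8 June 2015; 11 March 2015 is within that limit.
(4) due by 11 March 2015 + 7 days = 18 March 2015; not done until 20 March 2015, 2 days after the deadline.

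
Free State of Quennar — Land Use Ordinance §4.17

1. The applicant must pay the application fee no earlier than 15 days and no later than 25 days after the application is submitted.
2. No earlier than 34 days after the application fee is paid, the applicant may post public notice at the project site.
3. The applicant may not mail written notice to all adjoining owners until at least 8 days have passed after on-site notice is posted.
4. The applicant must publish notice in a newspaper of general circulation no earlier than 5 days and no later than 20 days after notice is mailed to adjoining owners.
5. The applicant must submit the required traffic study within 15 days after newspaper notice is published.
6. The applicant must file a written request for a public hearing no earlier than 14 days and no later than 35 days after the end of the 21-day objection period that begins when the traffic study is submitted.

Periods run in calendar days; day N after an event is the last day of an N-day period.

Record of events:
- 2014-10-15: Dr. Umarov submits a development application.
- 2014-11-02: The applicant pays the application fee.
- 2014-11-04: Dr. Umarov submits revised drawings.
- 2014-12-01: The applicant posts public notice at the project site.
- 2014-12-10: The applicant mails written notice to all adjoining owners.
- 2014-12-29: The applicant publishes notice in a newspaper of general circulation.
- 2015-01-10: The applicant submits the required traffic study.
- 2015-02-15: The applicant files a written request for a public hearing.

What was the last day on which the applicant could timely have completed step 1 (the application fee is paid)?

Step 1 runs from 2014-10-15, when the application is submitted. The window is 15–25 days after 2014-10-15; it closes on 2014-11-09.

2014-11-09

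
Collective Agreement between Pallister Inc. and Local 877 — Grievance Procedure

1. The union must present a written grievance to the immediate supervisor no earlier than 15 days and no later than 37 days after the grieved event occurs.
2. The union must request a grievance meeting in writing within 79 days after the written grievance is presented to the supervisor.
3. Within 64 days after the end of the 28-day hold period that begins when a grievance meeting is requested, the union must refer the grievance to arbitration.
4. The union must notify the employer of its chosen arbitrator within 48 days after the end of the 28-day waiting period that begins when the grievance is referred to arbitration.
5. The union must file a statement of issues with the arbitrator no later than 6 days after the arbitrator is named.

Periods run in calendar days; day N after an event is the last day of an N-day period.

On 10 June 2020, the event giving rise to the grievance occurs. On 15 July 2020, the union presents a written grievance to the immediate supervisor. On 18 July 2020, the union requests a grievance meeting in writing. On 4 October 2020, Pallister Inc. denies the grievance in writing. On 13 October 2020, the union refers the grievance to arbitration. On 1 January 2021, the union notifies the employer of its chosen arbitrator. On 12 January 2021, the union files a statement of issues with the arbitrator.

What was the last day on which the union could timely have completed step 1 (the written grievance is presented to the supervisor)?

17 July 2020

Step 1 runs from 10 June 2020, when the grieved event occurs. The window is 15–37 days after 10 June 2020; it closes on 17 July 2020.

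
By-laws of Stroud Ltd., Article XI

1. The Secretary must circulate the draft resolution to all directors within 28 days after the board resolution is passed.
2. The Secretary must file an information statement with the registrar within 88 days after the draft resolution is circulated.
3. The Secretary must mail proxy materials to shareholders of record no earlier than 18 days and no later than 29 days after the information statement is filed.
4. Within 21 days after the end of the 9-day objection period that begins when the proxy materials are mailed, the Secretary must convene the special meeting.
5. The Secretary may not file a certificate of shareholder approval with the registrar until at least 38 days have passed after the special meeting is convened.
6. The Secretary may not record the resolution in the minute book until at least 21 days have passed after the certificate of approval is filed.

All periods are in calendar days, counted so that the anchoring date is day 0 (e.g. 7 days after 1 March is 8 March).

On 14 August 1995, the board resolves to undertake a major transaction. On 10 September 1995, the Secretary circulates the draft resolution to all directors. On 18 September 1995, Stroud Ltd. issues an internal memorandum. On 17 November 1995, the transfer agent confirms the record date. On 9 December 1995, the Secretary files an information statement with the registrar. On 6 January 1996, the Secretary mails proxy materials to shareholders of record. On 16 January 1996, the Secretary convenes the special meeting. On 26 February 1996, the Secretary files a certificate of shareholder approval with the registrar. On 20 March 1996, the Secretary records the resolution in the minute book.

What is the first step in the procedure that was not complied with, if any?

Step 2

Step 1: 28 days after 14 August 1995 (when the board resolution is passed) is 11 September 1995; 10 September 1995 is within that limit.
Step 2: 88 days after 10 September 1995 (when the draft resolution is circulated) is 7 December 1995; not done until 9 December 1995, 2 days after the deadline.
Later steps need not be reached.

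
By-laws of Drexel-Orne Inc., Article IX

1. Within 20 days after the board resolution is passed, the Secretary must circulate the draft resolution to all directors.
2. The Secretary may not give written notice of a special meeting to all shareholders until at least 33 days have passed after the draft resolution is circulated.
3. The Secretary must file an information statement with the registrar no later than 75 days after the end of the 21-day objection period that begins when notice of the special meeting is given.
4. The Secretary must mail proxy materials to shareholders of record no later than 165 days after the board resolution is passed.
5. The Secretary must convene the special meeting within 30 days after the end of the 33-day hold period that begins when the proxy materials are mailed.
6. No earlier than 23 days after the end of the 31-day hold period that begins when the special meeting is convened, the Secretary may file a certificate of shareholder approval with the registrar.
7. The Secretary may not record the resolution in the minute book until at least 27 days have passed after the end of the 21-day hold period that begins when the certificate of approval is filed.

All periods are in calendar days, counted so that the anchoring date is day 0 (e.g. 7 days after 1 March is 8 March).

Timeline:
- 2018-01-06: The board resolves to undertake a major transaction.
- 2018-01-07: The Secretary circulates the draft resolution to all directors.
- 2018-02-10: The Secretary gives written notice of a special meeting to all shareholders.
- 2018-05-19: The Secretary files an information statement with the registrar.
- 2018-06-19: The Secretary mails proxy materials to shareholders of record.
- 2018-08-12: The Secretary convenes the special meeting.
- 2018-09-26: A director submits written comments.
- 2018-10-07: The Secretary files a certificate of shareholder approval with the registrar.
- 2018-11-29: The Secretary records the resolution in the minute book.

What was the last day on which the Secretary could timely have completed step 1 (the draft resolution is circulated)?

Step 1 runs from 2018-01-06, when the board resolution is passed. 20 days after 2018-01-06 is 2018-01-26.

2018-01-26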